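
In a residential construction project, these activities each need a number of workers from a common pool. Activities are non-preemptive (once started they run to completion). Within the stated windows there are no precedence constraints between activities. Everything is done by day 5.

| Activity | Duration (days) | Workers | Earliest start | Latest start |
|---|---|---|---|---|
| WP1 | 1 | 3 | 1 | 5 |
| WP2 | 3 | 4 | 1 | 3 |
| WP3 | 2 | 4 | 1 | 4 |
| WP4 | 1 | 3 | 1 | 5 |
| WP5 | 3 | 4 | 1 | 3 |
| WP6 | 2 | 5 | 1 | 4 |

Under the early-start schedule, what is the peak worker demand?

23

Early-start schedule: WP1@1, WP2@1, WP3@1, WP4@1, WP5@1, WP6@1.
Load per day: day 1: 23, day 2: 17, day 3: 8, day 4: 0, day 5: 0.
Peak is 23.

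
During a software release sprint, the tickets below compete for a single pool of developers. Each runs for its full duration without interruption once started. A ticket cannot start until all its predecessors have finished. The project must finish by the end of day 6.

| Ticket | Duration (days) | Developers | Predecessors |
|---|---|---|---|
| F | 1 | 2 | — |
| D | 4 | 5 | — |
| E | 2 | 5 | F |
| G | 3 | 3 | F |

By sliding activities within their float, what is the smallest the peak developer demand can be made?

8

Early-start (F@1, D@1, E@2, G@2) gives peak 13: d1:7  d2:13  d3:13  d4:8  d5:0  d6:0.
Shift E→5.
Schedule F@1, D@1, E@5, G@2: d1:7  d2:8  d3:8  d4:8  d5:5  d6:5 — peak 8.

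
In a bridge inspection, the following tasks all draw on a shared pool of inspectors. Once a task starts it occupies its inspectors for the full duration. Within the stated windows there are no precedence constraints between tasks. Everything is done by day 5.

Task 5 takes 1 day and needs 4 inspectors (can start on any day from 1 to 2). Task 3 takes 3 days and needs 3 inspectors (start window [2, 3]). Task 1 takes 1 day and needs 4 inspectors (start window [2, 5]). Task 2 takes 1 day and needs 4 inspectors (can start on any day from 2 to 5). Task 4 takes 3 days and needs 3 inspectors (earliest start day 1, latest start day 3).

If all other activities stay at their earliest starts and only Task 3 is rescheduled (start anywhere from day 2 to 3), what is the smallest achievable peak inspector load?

Task 3@2: d1:7  d2:14  d3:6  d4:3  d5:0 → peak 14
Task 3@3: d1:7  d2:11  d3:6  d4:3  d5:3 → peak 11
Best is Task 3@3, peak 11.

11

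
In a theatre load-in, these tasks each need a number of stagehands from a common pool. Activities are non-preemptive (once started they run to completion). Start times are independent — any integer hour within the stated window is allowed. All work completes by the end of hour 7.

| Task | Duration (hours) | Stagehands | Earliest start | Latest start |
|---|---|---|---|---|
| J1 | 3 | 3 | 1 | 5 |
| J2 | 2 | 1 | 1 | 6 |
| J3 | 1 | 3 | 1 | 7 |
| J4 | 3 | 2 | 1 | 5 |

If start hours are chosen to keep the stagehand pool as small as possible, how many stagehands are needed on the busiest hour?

3

Early-start (J1@1, J2@1, J3@1, J4@1) gives peak 9: h1:9  h2:6  h3:5  h4:0  h5:0  h6:0  h7:0.
Shift J2→4, J3→7, J4→4.
Schedule J1@1, J2@4, J3@7, J4@4: h1:3  h2:3  h3:3  h4:3  h5:3  h6:2  h7:3 — peak 3.
Total stagehand-hours = 20 over 7 hours ⇒ peak ≥ ⌈20/7⌉ = 3, so 3 is optimal.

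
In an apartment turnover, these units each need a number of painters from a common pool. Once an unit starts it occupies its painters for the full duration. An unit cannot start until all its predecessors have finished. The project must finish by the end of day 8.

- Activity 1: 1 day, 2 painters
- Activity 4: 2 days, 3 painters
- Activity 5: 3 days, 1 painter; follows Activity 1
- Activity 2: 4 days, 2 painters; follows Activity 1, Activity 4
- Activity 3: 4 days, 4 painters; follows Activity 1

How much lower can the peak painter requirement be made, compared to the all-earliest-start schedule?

Early-start peak: d1:5  d2:8  d3:7  d4:7  d5:6  d6:2  d7:0  d8:0 ⇒ 8.
Leveled (Activity 1@1, Activity 4@1, Activity 5@2, Activity 2@3, Activity 3@5): d1:5  d2:4  d3:3  d4:3  d5:6  d6:6  d7:4  d8:4 ⇒ 6.
Reduction 8 − 6 = 2.

2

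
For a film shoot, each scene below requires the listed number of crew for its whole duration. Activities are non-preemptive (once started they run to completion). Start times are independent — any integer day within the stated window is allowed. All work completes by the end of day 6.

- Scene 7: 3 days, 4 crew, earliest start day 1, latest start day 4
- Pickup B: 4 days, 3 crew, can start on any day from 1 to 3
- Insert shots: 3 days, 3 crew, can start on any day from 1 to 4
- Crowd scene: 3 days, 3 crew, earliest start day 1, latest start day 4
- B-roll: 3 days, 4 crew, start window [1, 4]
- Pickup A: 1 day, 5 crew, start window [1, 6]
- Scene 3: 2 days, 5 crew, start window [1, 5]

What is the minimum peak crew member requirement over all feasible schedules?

13

Early-start (Scene 7@1, Pickup B@1, Insert shots@1, Crowd scene@1, B-roll@1, Pickup A@1, Scene 3@1) gives peak 27: d1:27  d2:22  d3:17  d4:3  d5:0  d6:0.
Shift B-roll→4, Pickup A→4, Scene 3→5.
Schedule Scene 7@1, Pickup B@1, Insert shots@1, Crowd scene@1, B-roll@4, Pickup A@4, Scene 3@5: d1:13  d2:13  d3:13  d4:12  d5:9  d6:9 — peak 13.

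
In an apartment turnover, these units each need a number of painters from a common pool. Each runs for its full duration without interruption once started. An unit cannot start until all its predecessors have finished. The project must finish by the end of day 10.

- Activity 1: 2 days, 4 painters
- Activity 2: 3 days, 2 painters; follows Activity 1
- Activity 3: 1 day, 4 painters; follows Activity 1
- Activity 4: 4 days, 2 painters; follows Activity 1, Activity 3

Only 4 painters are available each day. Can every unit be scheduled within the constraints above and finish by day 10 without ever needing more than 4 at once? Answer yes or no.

yes

Schedule Activity 1@1, Activity 2@3, Activity 3@6, Activity 4@7: d1:4  d2:4  d3:2  d4:2  d5:2  d6:4  d7:2  d8:2  d9:2  d10:2 — peak 4 ≤ 4.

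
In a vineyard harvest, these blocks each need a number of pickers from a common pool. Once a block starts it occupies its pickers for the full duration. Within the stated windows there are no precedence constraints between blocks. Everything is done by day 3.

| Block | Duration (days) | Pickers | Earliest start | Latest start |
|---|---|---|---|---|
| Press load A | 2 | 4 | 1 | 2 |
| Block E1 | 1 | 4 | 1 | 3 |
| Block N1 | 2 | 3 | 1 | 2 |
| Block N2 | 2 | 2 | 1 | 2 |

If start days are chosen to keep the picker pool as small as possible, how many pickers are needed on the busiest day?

9

Early-start (Press load A@1, Block E1@1, Block N1@1, Block N2@1) gives peak 13: d1:13  d2:9  d3:0.
Shift Block N1→2, Block N2→2.
Schedule Press load A@1, Block E1@1, Block N1@2, Block N2@2: d1:8  d2:9  d3:5 — peak 9.
No arrangement of the 24 feasible schedules does better.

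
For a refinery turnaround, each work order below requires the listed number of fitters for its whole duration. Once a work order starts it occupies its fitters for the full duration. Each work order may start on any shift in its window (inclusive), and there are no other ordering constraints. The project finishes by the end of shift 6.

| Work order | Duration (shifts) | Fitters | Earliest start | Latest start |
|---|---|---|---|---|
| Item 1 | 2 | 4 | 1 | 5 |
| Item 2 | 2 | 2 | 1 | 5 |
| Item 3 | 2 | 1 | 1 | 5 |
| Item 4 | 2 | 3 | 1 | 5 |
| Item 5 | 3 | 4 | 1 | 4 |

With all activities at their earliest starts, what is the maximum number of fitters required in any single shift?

14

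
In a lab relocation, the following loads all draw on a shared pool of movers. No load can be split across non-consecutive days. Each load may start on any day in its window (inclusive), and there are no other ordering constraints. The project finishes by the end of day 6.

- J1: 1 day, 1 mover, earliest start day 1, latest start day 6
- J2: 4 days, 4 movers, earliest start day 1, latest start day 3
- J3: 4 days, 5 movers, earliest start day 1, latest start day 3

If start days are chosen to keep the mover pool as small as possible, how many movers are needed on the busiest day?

9

Early-start (J1@1, J2@1, J3@1) gives peak 10: d1:10  d2:9  d3:9  d4:9  d5:0  d6:0.
Shift J3→2.
Schedule J1@1, J2@1, J3@2: d1:5  d2:9  d3:9  d4:9  d5:5  d6:0 — peak 9.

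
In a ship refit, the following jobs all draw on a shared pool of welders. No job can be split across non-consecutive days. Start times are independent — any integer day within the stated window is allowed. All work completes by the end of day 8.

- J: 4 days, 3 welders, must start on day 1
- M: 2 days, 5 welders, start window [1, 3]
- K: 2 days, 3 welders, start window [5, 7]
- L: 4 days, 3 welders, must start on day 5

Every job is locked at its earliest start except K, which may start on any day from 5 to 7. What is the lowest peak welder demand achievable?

8

K@5: d1:8  d2:8  d3:3  d4:3  d5:6  d6:6  d7:3  d8:3 → peak 8
K@6: d1:8  d2:8  d3:3  d4:3  d5:3  d6:6  d7:6  d8:3 → peak 8
K@7: d1:8  d2:8  d3:3  d4:3  d5:3  d6:3  d7:6  d8:6 → peak 8
Best is K@5, peak 8.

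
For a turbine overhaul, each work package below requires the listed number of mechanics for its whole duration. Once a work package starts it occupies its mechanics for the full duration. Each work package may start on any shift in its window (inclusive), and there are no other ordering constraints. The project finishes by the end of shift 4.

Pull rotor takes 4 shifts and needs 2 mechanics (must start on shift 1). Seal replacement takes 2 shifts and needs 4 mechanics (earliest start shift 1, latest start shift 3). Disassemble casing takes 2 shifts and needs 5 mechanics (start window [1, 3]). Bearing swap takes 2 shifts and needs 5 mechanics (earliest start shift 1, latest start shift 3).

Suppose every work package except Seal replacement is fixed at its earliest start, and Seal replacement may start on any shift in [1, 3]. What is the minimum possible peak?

12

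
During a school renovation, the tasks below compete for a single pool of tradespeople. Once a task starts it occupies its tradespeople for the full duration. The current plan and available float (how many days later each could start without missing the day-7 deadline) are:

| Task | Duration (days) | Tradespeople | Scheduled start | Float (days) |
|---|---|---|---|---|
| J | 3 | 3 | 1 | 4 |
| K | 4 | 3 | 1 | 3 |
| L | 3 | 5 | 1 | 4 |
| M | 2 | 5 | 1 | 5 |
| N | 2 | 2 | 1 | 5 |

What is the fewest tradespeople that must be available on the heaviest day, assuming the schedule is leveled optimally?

8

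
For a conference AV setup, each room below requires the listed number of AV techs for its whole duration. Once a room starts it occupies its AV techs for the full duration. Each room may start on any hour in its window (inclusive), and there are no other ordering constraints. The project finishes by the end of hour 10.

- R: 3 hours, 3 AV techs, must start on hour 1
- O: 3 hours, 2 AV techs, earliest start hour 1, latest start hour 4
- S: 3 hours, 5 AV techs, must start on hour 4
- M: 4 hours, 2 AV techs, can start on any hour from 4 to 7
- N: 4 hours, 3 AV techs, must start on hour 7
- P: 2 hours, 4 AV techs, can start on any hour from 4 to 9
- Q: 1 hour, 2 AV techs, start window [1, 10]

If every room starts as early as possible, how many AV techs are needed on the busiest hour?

11

Early-start schedule: R@1, O@1, S@4, M@4, N@7, P@4, Q@1.
Load per hour: hour 1: 7, hour 2: 5, hour 3: 5, hour 4: 11, hour 5: 11, hour 6: 7, hour 7: 5, hour 8: 3, hour 9: 3, hour 10: 3.
Peak is 11.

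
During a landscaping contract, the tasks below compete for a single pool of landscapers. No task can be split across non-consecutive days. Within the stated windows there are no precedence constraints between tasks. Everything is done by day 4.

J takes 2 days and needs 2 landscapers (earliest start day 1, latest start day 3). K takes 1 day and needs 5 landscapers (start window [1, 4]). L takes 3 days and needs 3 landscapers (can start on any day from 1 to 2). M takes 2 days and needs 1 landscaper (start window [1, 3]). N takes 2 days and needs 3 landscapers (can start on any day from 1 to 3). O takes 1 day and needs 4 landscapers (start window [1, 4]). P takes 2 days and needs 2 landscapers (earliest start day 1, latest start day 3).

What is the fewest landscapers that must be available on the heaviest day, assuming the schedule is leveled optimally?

9

Early-start (J@1, K@1, L@1, M@1, N@1, O@1, P@1) gives peak 20: d1:20  d2:11  d3:3  d4:0.
Shift L→2, N→2, O→4, P→3.
Schedule J@1, K@1, L@2, M@1, N@2, O@4, P@3: d1:8  d2:9  d3:8  d4:9 — peak 9.
Total landscaper-days = 34 over 4 days ⇒ peak ≥ ⌈34/4⌉ = 9, so 9 is optimal.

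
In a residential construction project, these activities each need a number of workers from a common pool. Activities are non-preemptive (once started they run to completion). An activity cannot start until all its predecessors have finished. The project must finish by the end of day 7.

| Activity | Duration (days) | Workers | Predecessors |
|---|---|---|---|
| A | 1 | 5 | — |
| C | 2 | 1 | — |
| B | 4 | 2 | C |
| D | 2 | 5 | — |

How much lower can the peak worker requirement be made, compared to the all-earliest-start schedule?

5

Early-start peak: d1:11  d2:6  d3:2  d4:2  d5:2  d6:2  d7:0 ⇒ 11.
Leveled (A@1, C@1, B@4, D@2): d1:6  d2:6  d3:5  d4:2  d5:2  d6:2  d7:2 ⇒ 6.
Reduction 11 − 6 = 5.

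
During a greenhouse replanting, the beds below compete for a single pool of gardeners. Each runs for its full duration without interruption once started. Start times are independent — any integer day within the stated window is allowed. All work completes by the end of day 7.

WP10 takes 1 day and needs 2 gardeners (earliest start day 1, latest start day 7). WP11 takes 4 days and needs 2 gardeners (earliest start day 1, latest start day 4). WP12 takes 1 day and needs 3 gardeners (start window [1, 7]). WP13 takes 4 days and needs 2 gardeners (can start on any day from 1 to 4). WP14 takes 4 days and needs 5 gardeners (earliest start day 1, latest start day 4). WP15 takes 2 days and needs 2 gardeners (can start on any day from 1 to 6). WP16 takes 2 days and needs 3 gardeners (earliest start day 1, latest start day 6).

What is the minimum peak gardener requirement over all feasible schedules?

9

Early-start (WP10@1, WP11@1, WP12@1, WP13@1, WP14@1, WP15@1, WP16@1) gives peak 19: d1:19  d2:14  d3:9  d4:9  d5:0  d6:0  d7:0.
Shift WP14→2, WP15→5, WP16→6.
Schedule WP10@1, WP11@1, WP12@1, WP13@1, WP14@2, WP15@5, WP16@6: d1:9  d2:9  d3:9  d4:9  d5:7  d6:5  d7:3 — peak 9.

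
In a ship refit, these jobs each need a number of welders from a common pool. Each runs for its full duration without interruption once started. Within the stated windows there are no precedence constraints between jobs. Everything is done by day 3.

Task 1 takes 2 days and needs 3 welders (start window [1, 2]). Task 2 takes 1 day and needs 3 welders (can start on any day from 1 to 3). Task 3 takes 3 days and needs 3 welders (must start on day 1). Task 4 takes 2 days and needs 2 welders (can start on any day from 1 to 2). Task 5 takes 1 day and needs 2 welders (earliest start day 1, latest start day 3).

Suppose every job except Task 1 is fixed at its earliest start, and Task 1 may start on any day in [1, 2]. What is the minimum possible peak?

10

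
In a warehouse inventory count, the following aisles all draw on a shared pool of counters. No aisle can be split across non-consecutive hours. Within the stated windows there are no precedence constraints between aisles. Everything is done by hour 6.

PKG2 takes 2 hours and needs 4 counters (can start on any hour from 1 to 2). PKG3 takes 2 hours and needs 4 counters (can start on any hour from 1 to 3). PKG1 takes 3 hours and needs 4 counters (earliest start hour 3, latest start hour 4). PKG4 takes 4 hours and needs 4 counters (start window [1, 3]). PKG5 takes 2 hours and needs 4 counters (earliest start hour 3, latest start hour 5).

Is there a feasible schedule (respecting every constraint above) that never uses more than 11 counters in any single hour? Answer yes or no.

no

The minimum achievable peak is 12; 11 < 12, so no feasible schedule stays within the cap.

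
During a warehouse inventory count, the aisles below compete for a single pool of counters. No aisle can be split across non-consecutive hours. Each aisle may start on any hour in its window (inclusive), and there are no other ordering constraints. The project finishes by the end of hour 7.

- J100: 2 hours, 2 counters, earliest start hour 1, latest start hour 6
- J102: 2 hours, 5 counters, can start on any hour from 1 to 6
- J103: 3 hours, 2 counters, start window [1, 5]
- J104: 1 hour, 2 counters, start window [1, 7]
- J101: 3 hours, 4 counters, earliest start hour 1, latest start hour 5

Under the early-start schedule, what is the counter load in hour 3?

6

At early start, hour 3 has: J103, J101.
Demand: 2 + 4 = 6.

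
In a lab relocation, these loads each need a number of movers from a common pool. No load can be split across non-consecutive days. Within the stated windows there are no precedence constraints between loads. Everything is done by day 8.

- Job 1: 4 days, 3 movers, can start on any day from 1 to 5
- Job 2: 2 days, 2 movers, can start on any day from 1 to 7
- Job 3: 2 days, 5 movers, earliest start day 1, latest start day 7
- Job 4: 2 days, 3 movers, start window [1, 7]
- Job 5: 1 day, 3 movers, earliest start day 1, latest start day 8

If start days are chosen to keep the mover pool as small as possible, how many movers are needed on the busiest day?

Early-start (Job 1@1, Job 2@1, Job 3@1, Job 4@1, Job 5@1) gives peak 16: d1:16  d2:13  d3:3  d4:3  d5:0  d6:0  d7:0  d8:0.
Shift Job 3→5, Job 4→3, Job 5→7.
Schedule Job 1@1, Job 2@1, Job 3@5, Job 4@3, Job 5@7: d1:5  d2:5  d3:6  d4:6  d5:5  d6:5  d7:3  d8:0 — peak 6.

6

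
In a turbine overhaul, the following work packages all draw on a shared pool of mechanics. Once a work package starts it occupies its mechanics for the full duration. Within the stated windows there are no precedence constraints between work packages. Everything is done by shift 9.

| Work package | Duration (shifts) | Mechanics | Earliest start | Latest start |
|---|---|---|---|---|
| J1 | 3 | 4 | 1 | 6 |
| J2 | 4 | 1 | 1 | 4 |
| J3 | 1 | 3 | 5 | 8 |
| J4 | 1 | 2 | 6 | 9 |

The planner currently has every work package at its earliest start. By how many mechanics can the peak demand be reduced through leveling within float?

Early-start peak: s1:5  s2:5  s3:5  s4:1  s5:3  s6:2  s7:0  s8:0  s9:0 ⇒ 5.
Leveled (J1@1, J2@4, J3@5, J4@6): s1:4  s2:4  s3:4  s4:1  s5:4  s6:3  s7:1  s8:0  s9:0 ⇒ 4.
Reduction 5 − 4 = 1.

1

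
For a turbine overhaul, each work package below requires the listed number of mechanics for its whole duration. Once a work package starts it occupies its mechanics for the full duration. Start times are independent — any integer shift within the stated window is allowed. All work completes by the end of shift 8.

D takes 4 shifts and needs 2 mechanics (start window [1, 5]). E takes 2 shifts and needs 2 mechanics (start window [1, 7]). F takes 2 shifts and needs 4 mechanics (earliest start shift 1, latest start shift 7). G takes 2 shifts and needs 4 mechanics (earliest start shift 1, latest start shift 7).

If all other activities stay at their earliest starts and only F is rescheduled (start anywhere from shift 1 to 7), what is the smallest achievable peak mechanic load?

F@1: s1:12  s2:12  s3:2  s4:2  s5:0  s6:0  s7:0  s8:0 → peak 12
F@2: s1:8  s2:12  s3:6  s4:2  s5:0  s6:0  s7:0  s8:0 → peak 12
F@3: s1:8  s2:8  s3:6  s4:6  s5:0  s6:0  s7:0  s8:0 → peak 8
F@4: s1:8  s2:8  s3:2  s4:6  s5:4  s6:0  s7:0  s8:0 → peak 8
F@5: s1:8  s2:8  s3:2  s4:2  s5:4  s6:4  s7:0  s8:0 → peak 8
F@6: s1:8  s2:8  s3:2  s4:2  s5:0  s6:4  s7:4  s8:0 → peak 8
F@7: s1:8  s2:8  s3:2  s4:2  s5:0  s6:0  s7:4  s8:4 → peak 8
Best is F@3, peak 8.

8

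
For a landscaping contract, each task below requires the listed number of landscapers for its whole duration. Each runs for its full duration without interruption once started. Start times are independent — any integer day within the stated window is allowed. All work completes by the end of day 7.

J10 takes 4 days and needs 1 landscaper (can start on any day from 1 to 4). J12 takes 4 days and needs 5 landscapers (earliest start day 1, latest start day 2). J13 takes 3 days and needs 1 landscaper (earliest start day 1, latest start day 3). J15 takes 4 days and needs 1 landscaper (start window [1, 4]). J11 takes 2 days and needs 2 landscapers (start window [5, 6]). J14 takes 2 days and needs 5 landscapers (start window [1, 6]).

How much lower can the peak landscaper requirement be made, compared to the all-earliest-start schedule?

Early-start peak: d1:13  d2:13  d3:8  d4:7  d5:2  d6:2  d7:0 ⇒ 13.
Leveled (J10@1, J12@1, J13@1, J15@1, J11@5, J14@5): d1:8  d2:8  d3:8  d4:7  d5:7  d6:7  d7:0 ⇒ 8.
Reduction 13 − 8 = 5.

5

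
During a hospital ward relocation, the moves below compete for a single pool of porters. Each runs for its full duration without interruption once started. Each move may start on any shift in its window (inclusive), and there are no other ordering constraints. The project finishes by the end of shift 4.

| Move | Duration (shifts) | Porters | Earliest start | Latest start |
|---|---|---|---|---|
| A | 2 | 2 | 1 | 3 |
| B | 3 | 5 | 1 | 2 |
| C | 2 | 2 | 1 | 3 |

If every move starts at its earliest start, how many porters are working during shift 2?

9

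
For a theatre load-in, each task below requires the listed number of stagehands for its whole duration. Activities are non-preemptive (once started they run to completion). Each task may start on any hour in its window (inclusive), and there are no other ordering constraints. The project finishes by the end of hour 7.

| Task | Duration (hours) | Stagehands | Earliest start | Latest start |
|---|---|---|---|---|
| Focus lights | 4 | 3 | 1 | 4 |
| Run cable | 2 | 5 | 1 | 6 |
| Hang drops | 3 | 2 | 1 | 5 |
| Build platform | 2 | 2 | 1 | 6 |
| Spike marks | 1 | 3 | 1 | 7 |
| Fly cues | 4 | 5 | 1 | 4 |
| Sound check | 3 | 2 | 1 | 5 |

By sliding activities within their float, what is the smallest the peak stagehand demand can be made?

10

Early-start (Focus lights@1, Run cable@1, Hang drops@1, Build platform@1, Spike marks@1, Fly cues@1, Sound check@1) gives peak 22: h1:22  h2:19  h3:12  h4:8  h5:0  h6:0  h7:0.
Shift Build platform→3, Spike marks→3, Fly cues→4, Sound check→5.
Schedule Focus lights@1, Run cable@1, Hang drops@1, Build platform@3, Spike marks@3, Fly cues@4, Sound check@5: h1:10  h2:10  h3:10  h4:10  h5:7  h6:7  h7:7 — peak 10.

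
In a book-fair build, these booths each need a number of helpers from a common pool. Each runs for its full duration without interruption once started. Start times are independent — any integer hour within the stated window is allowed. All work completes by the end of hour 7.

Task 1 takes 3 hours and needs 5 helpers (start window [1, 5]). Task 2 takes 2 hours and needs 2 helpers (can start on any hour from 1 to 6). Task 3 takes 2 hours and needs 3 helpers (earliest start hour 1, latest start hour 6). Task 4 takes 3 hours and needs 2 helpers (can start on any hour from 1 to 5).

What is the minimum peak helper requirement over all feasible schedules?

Early-start (Task 1@1, Task 2@1, Task 3@1, Task 4@1) gives peak 12: h1:12  h2:12  h3:7  h4:0  h5:0  h6:0  h7:0.
Shift Task 2→4, Task 3→6, Task 4→4.
Schedule Task 1@1, Task 2@4, Task 3@6, Task 4@4: h1:5  h2:5  h3:5  h4:4  h5:4  h6:5  h7:3 — peak 5.
Total helper-hours = 31 over 7 hours ⇒ peak ≥ ⌈31/7⌉ = 5, so 5 is optimal.

5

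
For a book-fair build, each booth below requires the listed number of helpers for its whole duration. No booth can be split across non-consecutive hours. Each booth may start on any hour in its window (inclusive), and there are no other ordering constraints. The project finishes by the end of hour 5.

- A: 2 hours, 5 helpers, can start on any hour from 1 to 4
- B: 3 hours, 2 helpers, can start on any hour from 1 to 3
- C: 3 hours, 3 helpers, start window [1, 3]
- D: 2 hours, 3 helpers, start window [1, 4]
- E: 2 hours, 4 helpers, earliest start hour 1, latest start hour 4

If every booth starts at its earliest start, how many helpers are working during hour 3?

5

At early start, hour 3 has: B, C.
Demand: 2 + 3 = 5.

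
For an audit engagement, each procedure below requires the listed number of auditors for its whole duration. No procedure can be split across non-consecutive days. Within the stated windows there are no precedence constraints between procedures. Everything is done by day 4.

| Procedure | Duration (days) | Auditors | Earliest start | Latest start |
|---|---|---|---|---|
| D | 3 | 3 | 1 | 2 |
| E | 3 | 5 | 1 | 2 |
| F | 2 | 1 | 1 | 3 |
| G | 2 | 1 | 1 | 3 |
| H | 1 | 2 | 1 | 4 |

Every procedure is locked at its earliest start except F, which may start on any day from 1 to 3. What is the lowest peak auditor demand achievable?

F@1: d1:12  d2:10  d3:8  d4:0 → peak 12
F@2: d1:11  d2:10  d3:9  d4:0 → peak 11
F@3: d1:11  d2:9  d3:9  d4:1 → peak 11
Best is F@2, peak 11.

11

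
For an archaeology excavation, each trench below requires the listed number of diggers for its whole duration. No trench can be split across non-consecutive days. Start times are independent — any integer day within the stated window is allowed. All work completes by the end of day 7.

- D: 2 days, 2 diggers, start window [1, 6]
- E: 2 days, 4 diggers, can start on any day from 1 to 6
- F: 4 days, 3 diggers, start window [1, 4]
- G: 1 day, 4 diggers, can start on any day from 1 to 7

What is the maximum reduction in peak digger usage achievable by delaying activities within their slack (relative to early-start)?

Early-start peak: d1:13  d2:9  d3:3  d4:3  d5:0  d6:0  d7:0 ⇒ 13.
Leveled (D@1, E@5, F@1, G@7): d1:5  d2:5  d3:3  d4:3  d5:4  d6:4  d7:4 ⇒ 5.
Reduction 13 − 5 = 8.

8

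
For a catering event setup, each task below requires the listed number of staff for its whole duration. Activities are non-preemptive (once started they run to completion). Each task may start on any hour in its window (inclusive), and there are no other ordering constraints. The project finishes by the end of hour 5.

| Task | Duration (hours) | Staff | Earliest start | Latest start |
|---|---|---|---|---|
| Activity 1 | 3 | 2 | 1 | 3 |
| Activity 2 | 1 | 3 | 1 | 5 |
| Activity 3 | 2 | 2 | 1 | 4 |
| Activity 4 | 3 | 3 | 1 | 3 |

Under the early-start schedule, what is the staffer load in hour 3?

At early start, hour 3 has: Activity 1, Activity 4.
Demand: 2 + 3 = 5.

5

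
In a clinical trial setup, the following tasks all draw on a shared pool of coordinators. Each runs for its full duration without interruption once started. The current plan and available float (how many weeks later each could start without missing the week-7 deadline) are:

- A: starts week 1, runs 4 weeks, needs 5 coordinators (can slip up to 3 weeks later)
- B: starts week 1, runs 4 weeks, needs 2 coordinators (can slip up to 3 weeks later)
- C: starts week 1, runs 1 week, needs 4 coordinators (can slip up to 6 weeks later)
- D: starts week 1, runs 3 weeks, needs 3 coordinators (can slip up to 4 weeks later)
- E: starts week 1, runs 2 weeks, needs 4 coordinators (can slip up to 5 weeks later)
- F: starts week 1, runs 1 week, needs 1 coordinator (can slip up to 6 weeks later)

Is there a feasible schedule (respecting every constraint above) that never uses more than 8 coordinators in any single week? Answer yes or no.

Schedule A@1, B@1, C@5, D@5, E@6, F@1: w1:8  w2:7  w3:7  w4:7  w5:7  w6:7  w7:7 — peak 8 ≤ 8.

yes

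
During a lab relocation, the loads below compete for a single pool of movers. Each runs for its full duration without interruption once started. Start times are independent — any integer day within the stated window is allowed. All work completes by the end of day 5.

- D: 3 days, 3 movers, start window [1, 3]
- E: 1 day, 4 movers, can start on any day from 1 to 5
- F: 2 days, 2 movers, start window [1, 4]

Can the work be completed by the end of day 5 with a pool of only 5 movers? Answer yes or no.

yes

Schedule D@1, E@4, F@1: d1:5  d2:5  d3:3  d4:4  d5:0 — peak 5 ≤ 5.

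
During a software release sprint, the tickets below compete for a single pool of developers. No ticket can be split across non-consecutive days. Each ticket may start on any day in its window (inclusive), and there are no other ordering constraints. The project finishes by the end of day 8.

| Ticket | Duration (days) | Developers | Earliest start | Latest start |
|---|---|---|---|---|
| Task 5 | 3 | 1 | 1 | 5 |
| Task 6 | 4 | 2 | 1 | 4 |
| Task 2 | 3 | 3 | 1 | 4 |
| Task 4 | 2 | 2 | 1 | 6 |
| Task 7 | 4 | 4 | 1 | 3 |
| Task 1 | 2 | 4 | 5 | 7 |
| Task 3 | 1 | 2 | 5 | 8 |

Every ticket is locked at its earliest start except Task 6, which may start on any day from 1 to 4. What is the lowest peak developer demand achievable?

Task 6@1: d1:12  d2:12  d3:10  d4:6  d5:6  d6:4  d7:0  d8:0 → peak 12
Task 6@2: d1:10  d2:12  d3:10  d4:6  d5:8  d6:4  d7:0  d8:0 → peak 12
Task 6@3: d1:10  d2:10  d3:10  d4:6  d5:8  d6:6  d7:0  d8:0 → peak 10
Task 6@4: d1:10  d2:10  d3:8  d4:6  d5:8  d6:6  d7:2  d8:0 → peak 10
Best is Task 6@3, peak 10.

10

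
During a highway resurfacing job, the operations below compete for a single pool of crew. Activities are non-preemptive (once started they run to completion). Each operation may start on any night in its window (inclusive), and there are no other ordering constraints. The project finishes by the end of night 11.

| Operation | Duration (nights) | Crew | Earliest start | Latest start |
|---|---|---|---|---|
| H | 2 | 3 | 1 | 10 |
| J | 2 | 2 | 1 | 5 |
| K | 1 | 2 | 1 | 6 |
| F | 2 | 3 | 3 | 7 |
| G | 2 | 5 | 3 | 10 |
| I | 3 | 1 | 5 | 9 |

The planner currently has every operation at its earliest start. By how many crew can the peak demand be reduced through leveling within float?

Early-start peak: n1:7  n2:5  n3:8  n4:8  n5:1  n6:1  n7:1  n8:0  n9:0  n10:0  n11:0 ⇒ 8.
Leveled (H@1, J@1, K@3, F@3, G@5, I@7): n1:5  n2:5  n3:5  n4:3  n5:5  n6:5  n7:1  n8:1  n9:1  n10:0  n11:0 ⇒ 5.
Reduction 8 − 5 = 3.

3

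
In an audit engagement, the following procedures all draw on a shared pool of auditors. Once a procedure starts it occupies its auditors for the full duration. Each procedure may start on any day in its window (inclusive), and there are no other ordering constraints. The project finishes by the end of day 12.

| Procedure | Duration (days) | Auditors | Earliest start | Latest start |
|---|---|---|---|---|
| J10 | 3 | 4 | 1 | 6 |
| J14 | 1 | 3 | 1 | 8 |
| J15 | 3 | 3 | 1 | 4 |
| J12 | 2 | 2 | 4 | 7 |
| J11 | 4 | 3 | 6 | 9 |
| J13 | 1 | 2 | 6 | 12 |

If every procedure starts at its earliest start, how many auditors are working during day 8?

At early start, day 8 has: J11.
Demand: 3 = 3.

3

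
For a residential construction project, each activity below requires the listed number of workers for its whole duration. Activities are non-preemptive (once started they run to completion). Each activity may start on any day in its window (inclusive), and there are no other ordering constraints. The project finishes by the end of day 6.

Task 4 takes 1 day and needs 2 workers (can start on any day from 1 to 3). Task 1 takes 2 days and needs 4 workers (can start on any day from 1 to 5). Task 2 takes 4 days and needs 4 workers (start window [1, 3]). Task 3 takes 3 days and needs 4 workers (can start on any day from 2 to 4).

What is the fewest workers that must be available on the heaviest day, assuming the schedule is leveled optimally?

Early-start (Task 4@1, Task 1@1, Task 2@1, Task 3@2) gives peak 12: d1:10  d2:12  d3:8  d4:8  d5:0  d6:0.
Shift Task 2→2, Task 3→3.
Schedule Task 4@1, Task 1@1, Task 2@2, Task 3@3: d1:6  d2:8  d3:8  d4:8  d5:8  d6:0 — peak 8.

8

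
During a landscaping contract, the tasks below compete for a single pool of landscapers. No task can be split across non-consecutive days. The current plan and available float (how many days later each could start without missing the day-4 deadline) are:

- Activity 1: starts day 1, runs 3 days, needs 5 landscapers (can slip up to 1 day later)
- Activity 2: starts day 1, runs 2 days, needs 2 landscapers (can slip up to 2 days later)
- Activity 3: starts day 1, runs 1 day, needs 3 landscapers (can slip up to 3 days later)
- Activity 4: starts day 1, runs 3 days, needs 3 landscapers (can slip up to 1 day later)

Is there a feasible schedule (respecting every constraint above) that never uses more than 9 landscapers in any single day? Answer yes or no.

The minimum achievable peak is 10; 9 < 10, so no feasible schedule stays within the cap.

no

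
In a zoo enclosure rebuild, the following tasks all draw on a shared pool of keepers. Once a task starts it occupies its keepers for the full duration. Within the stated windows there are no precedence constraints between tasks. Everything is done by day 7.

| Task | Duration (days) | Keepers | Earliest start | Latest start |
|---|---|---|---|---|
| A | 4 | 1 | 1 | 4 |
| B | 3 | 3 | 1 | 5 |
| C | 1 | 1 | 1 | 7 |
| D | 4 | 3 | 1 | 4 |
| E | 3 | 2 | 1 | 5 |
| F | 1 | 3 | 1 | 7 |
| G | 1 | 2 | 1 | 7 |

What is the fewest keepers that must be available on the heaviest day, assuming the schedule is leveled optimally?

Early-start (A@1, B@1, C@1, D@1, E@1, F@1, G@1) gives peak 15: d1:15  d2:9  d3:9  d4:4  d5:0  d6:0  d7:0.
Shift D→4, E→2, F→5, G→6.
Schedule A@1, B@1, C@1, D@4, E@2, F@5, G@6: d1:5  d2:6  d3:6  d4:6  d5:6  d6:5  d7:3 — peak 6.
Total keeper-days = 37 over 7 days ⇒ peak ≥ ⌈37/7⌉ = 6, so 6 is optimal.

6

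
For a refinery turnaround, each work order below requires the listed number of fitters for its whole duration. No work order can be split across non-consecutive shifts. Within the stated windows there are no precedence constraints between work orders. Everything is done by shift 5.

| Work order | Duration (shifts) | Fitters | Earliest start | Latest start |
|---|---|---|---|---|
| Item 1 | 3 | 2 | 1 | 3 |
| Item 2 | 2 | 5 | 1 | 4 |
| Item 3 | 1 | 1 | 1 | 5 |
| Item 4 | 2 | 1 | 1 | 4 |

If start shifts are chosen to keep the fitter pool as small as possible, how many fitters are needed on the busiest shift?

5

Early-start (Item 1@1, Item 2@1, Item 3@1, Item 4@1) gives peak 9: s1:9  s2:8  s3:2  s4:0  s5:0.
Shift Item 2→4.
Schedule Item 1@1, Item 2@4, Item 3@1, Item 4@1: s1:4  s2:3  s3:2  s4:5  s5:5 — peak 5.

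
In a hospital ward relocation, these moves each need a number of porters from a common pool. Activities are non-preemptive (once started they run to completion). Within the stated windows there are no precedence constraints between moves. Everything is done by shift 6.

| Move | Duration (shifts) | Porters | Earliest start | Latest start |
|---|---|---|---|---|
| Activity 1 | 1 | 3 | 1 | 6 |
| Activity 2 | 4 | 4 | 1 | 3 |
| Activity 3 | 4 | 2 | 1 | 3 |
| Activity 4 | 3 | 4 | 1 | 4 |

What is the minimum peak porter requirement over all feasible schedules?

Early-start (Activity 1@1, Activity 2@1, Activity 3@1, Activity 4@1) gives peak 13: s1:13  s2:10  s3:10  s4:6  s5:0  s6:0.
Shift Activity 4→2.
Schedule Activity 1@1, Activity 2@1, Activity 3@1, Activity 4@2: s1:9  s2:10  s3:10  s4:10  s5:0  s6:0 — peak 10.

10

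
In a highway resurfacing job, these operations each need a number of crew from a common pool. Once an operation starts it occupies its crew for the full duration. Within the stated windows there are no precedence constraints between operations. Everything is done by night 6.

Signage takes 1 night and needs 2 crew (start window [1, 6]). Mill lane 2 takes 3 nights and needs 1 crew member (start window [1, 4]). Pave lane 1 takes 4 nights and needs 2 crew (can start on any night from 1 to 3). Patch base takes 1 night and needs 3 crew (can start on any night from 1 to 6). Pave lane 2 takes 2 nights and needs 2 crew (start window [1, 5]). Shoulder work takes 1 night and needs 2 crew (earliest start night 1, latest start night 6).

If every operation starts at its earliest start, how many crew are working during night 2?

At early start, night 2 has: Mill lane 2, Pave lane 1, Pave lane 2.
Demand: 1 + 2 + 2 = 5.

5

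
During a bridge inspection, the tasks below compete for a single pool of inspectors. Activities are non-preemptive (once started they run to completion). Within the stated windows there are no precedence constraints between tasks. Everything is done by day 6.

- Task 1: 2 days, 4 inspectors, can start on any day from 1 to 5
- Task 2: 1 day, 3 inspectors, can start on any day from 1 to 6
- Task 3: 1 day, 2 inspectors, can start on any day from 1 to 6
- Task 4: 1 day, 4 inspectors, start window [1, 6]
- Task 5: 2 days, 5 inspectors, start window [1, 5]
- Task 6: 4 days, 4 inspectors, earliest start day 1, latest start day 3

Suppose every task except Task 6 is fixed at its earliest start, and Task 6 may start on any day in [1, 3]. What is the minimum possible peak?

Task 6@1: d1:22  d2:13  d3:4  d4:4  d5:0  d6:0 → peak 22
Task 6@2: d1:18  d2:13  d3:4  d4:4  d5:4  d6:0 → peak 18
Task 6@3: d1:18  d2:9  d3:4  d4:4  d5:4  d6:4 → peak 18
Best is Task 6@2, peak 18.

18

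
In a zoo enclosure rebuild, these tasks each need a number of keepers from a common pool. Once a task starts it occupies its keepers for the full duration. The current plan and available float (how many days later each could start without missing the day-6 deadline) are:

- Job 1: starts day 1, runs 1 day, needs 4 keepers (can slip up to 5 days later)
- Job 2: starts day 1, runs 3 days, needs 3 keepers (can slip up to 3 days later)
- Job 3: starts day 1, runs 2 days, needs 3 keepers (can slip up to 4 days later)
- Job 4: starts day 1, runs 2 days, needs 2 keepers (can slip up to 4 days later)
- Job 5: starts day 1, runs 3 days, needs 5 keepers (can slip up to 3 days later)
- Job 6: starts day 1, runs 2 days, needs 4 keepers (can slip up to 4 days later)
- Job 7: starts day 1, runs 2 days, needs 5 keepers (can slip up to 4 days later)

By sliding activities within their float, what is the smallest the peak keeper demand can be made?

10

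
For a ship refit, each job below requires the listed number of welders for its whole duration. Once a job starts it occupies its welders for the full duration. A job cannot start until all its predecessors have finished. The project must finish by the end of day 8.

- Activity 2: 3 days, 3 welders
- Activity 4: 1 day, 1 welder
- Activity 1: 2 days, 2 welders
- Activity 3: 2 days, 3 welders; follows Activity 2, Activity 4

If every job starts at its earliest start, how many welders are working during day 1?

6

At early start, day 1 has: Activity 2, Activity 4, Activity 1.
Demand: 3 + 1 + 2 = 6.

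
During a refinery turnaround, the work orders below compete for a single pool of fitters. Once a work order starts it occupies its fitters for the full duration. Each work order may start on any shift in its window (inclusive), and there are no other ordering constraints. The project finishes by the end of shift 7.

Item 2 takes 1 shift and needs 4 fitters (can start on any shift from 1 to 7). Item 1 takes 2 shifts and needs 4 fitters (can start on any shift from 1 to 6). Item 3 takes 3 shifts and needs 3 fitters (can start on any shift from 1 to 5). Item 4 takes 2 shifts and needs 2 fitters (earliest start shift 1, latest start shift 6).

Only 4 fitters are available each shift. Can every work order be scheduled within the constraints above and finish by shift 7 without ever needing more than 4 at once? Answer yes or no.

no

The minimum achievable peak is 5; 4 < 5, so no feasible schedule stays within the cap.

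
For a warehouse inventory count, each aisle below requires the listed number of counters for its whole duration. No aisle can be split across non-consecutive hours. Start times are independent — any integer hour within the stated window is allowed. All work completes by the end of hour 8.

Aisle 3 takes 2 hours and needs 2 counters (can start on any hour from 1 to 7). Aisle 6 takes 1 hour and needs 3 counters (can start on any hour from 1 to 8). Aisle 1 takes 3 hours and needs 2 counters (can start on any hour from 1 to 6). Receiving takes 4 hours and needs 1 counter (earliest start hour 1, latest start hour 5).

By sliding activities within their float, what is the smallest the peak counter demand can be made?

3

Early-start (Aisle 3@1, Aisle 6@1, Aisle 1@1, Receiving@1) gives peak 8: h1:8  h2:5  h3:3  h4:1  h5:0  h6:0  h7:0  h8:0.
Shift Aisle 6→3, Aisle 1→4, Receiving→4.
Schedule Aisle 3@1, Aisle 6@3, Aisle 1@4, Receiving@4: h1:2  h2:2  h3:3  h4:3  h5:3  h6:3  h7:1  h8:0 — peak 3.
Total counter-hours = 17 over 8 hours ⇒ peak ≥ ⌈17/8⌉ = 3, so 3 is optimal.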